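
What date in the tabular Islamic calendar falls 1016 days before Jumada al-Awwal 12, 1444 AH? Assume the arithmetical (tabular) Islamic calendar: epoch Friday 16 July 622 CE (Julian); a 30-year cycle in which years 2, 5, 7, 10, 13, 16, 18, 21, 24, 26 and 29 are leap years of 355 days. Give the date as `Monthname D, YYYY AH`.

Jumada al-Thani 29, 1441 AH

Counting 1016 days back from JDN 2459920 reaches JDN 2458904, which is Jumada al-Thani 29, 1441 AH.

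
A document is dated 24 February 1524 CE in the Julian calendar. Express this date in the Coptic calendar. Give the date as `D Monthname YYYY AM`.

29 Meshir 1240 AM

Julian Day Number of the source date = 2277753.
Converting JDN 2277753 to the Coptic calendar gives 29 Meshir 1240 AM.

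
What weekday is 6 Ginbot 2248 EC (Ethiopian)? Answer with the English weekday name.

In the Gregorian calendar this is 16 May 2256 (JDN 2545183).
2545183 ≡ 4 (mod 7); counting from Monday = 0 gives Friday.

Friday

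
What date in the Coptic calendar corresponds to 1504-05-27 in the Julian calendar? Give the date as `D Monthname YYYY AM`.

Julian Day Number of the source date = 2270541.
Converting JDN 2270541 to the Coptic calendar gives 2 Paoni 1220 AM.

2 Paoni 1220 AM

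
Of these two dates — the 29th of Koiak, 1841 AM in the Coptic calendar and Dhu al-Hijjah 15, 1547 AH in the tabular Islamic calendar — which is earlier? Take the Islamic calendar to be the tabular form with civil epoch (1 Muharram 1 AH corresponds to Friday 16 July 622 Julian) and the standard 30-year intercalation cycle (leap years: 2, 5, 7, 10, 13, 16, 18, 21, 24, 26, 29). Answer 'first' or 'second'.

The two dates have Julian Day Numbers 2497208 and 2496630 respectively.
Since 2496630 < 2497208, the second date comes first.

second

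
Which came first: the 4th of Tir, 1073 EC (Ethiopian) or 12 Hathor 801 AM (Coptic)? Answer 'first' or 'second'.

The two dates have Julian Day Numbers 2115892 and 2117301 respectively.
Since 2115892 < 2117301, the first date comes first.

first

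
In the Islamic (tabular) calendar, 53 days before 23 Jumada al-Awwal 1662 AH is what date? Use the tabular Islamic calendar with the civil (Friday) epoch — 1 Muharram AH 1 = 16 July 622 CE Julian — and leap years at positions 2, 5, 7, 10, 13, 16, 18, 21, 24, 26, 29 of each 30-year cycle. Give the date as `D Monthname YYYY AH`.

The starting date is JDN 2537183; 2537183 − 53 = 2537130.
JDN 2537130 corresponds to 29 Rabi' al-Awwal 1662 AH.

29 Rabi' al-Awwal 1662 AH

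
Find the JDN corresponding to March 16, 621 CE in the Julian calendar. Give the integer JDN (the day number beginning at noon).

1947953

Equivalently 19 March 621 (proleptic Gregorian).
JDN 2451545 is 1 January 2000 CE (Gregorian); the target day is −503592 days from there, so JDN = 1947953.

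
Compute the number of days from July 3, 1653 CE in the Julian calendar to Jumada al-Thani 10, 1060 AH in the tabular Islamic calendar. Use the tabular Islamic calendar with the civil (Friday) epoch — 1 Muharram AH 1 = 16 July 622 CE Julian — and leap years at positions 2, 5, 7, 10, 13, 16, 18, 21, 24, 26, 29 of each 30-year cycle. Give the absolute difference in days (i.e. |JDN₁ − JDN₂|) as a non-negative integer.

First date → JDN 2325000; second date → JDN 2323871.
The interval is |2325000 − 2323871| = 1129 days.

1129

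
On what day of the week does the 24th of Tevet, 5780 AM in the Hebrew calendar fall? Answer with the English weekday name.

Equivalently 21 January 2020 Gregorian, JDN 2458870.
2458870 ≡ 1 (mod 7); counting from Monday = 0 gives Tuesday.

Tuesday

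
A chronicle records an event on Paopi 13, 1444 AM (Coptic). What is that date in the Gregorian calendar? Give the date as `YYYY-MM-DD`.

1727-10-22

Julian Day Number of the source date = 2352128.
Converting JDN 2352128 to the Gregorian calendar gives 22 October 1727 CE.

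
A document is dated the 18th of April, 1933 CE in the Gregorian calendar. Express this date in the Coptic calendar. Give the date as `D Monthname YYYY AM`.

10 Parmouti 1649 AM

Julian Day Number of the source date = 2427181.
Converting JDN 2427181 to the Coptic calendar gives 10 Parmouti 1649 AM.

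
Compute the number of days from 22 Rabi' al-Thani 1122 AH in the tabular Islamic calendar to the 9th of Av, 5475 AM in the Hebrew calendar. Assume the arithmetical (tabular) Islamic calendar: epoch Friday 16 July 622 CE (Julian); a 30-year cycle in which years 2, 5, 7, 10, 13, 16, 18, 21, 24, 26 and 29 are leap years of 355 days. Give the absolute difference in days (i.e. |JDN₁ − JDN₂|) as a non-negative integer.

1875

JDN of the first date = 2345795.
JDN of the second date = 2347670.
|2347670 − 2345795| = 1875.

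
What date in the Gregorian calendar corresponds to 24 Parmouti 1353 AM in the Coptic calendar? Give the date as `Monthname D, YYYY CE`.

Both dates share Julian Day Number 2319081; in the Gregorian calendar that is 29 April 1637 CE.

April 29, 1637 CE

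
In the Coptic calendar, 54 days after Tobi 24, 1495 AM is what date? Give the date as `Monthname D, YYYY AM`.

Counting 54 days forward from JDN 2370856 reaches JDN 2370910, which is Paremhat 18, 1495 AM.

Paremhat 18, 1495 AM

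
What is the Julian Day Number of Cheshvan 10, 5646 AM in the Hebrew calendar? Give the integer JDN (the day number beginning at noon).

Equivalently 19 October 1885 (Gregorian).
JDN 2451545 is 1 January 2000 CE (Gregorian); the target day is −41711 days from there, so JDN = 2409834.

2409834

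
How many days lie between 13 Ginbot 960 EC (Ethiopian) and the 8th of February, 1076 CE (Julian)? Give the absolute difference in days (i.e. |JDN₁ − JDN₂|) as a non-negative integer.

39357

First date → JDN 2074748; second date → JDN 2114105.
The interval is |2074748 − 2114105| = 39357 days.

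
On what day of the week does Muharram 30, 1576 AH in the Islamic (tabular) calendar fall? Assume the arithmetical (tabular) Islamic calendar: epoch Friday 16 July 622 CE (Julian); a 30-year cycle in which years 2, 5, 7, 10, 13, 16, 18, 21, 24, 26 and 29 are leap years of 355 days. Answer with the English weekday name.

In the Gregorian calendar this is 22 September 2150 (JDN 2506596).
JDN 2506596 mod 7 = 1, and JDN 0 was a Monday, so this is a Tuesday.

Tuesday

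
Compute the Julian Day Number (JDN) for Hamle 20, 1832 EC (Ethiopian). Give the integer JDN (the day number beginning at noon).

2393313

In the Gregorian calendar the same day is 26 July 1840.
JDN 2451545 is 1 January 2000 CE (Gregorian); the target day is −58232 days from there, so JDN = 2393313.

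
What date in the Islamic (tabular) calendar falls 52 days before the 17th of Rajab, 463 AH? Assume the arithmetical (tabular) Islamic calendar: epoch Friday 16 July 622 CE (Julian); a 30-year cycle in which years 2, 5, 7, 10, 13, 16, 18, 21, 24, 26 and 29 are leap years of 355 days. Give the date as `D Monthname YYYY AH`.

Counting 52 days back from JDN 2112350 reaches JDN 2112298, which is 24 Jumada al-Awwal 463 AH.

24 Jumada al-Awwal 463 AH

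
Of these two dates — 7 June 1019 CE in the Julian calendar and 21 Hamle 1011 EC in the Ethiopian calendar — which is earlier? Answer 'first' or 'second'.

First date → JDN 2093405; second date → JDN 2093443.
JDN 2093405 < JDN 2093443, so the first date is earlier.

first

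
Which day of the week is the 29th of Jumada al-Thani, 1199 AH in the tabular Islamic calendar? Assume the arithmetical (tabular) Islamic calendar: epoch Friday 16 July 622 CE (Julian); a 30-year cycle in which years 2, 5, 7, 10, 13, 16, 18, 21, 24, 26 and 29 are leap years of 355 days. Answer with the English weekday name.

This is JDN 2373147 (9 May 1785 Gregorian).
JDN 2373147 mod 7 = 0, and JDN 0 was a Monday, so this is a Monday.

Monday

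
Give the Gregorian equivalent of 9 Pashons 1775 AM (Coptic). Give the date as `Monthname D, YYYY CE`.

Julian Day Number of the source date = 2473231.
Converting JDN 2473231 to the Gregorian calendar gives 17 May 2059 CE.

May 17, 2059 CE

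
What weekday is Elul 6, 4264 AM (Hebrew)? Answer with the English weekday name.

Wednesday

Equivalently 3 September 504 Gregorian, JDN 1905388.
Since JDN mod 7 = 2 (0 = Monday), the day is Wednesday.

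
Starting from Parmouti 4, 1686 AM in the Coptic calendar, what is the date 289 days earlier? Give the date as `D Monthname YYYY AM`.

JDN of Parmouti 4, 1686 AM = 2440689.
2440689 − 289 = 2440400.
JDN 2440400 in the Coptic calendar is 20 Paoni 1685 AM.

20 Paoni 1685 AM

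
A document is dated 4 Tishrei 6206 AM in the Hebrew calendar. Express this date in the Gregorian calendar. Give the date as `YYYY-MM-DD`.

2445-10-05

Both dates share Julian Day Number 2614356; in the Gregorian calendar that is 5 October 2445 CE.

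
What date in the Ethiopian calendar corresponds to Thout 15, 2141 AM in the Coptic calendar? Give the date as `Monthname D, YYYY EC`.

Julian Day Number of the source date = 2606679.
Converting JDN 2606679 to the Ethiopian calendar gives 15 Meskerem 2417 EC.

Meskerem 15, 2417 EC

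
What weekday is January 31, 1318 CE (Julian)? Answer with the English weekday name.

Tuesday

Equivalently 8 February 1318 Gregorian, JDN 2202488.
2202488 ≡ 1 (mod 7); counting from Monday = 0 gives Tuesday.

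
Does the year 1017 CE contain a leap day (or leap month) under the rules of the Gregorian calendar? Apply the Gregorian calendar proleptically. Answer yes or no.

1017 is not divisible by 4, so it is a common year.

no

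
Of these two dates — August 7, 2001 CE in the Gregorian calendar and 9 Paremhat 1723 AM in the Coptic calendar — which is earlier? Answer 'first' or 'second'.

The two dates have Julian Day Numbers 2452129 and 2454178 respectively.
Since 2452129 < 2454178, the first date comes first.

first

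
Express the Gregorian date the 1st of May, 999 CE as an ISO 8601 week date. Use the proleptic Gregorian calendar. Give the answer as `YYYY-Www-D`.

0999-W18-3

The weekday is Wednesday (ISO weekday 3).
That Wednesday belongs to ISO week 18 of ISO year 999.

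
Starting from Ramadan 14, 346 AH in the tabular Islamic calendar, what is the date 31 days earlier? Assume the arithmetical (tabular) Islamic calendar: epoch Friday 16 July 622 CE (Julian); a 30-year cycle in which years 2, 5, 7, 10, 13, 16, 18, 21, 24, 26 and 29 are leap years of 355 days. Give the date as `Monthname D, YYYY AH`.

Sha'ban 12, 346 AH

JDN of Ramadan 14, 346 AH = 2070945.
2070945 − 31 = 2070914.
JDN 2070914 in the tabular Islamic calendar is Sha'ban 12, 346 AH.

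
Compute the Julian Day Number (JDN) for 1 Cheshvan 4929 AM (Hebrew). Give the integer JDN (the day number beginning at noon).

In the proleptic Gregorian calendar the same day is 12 October 1168.
JDN 2299161 is 15 October 1582 CE (Gregorian); the target day is −151213 days from there, so JDN = 2147948.

2147948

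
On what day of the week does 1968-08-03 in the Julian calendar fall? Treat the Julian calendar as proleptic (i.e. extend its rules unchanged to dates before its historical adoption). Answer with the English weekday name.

Friday

Equivalently 16 August 1968 Gregorian, JDN 2440085.
2440085 ≡ 4 (mod 7); counting from Monday = 0 gives Friday.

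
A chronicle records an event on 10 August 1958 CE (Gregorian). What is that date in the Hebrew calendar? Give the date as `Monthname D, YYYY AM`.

Both dates share Julian Day Number 2436426; in the Hebrew calendar that is 24 Av 5718 AM.

Av 24, 5718 AM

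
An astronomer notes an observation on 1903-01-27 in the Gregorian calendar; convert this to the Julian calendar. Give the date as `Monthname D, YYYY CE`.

January 14, 1903 CE

The Julian–Gregorian offset here is 13 days (Julian trailing).
27 January 1903 Gregorian − 13 days → 14 January 1903 Julian.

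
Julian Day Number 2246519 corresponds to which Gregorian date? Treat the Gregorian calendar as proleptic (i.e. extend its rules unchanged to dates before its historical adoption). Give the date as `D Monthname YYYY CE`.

29 August 1438 CE

Counting from JDN 2299161 = 15 Oct 1582 gives an offset of -52642 days.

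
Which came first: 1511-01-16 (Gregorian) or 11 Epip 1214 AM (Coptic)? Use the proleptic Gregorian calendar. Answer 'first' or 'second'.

second

Converting both to JDN: 2272956 vs 2268388; the smaller is the second.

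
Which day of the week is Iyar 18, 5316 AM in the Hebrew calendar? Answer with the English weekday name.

Equivalently 8 May 1556 Gregorian, JDN 2289505.
JDN 2289505 mod 7 = 1, and JDN 0 was a Monday, so this is a Tuesday.

Tuesday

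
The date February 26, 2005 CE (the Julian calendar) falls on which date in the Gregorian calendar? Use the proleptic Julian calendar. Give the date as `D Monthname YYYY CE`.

The Julian–Gregorian offset here is 13 days (Julian trailing).
26 February 2005 Julian + 13 days → 11 March 2005 Gregorian.

11 March 2005 CE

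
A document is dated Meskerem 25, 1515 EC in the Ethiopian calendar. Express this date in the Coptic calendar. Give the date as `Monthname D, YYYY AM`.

Thout 25, 1239 AM

Julian Day Number of the source date = 2277233.
Converting JDN 2277233 to the Coptic calendar gives 25 Thout 1239 AM.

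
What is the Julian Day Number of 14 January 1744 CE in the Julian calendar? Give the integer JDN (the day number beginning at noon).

In the Gregorian calendar the same day is 25 January 1744.
JDN 2451545 is 1 January 2000 CE (Gregorian); the target day is −93478 days from there, so JDN = 2358067.

2358067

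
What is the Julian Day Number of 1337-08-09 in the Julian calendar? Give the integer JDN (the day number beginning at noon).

In the proleptic Gregorian calendar the same day is 17 August 1337.
JDN 2451545 is 1 January 2000 CE (Gregorian); the target day is −241927 days from there, so JDN = 2209618.

2209618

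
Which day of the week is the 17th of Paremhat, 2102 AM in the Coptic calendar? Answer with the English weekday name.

Saturday

Equivalently 29 March 2386 Gregorian, JDN 2592616.
2592616 ≡ 5 (mod 7); counting from Monday = 0 gives Saturday.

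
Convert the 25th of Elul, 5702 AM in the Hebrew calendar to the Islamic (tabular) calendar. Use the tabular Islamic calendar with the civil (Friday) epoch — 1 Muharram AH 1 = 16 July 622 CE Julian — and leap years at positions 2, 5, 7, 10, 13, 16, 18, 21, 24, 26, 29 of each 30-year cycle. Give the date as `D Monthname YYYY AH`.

25 Sha'ban 1361 AH

The source date corresponds to 7 September 1942 in the Gregorian calendar (JDN 2430610).
That day falls on 25 Sha'ban 1361 AH in the tabular Islamic calendar.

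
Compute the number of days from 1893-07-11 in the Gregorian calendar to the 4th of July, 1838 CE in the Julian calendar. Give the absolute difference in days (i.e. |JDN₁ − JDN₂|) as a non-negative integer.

JDN of the first date = 2412656.
JDN of the second date = 2392572.
|2392572 − 2412656| = 20084.

20084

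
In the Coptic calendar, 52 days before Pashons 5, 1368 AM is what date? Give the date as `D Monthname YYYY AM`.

The starting date is JDN 2324571; 2324571 − 52 = 2324519.
JDN 2324519 corresponds to 13 Paremhat 1368 AM.

13 Paremhat 1368 AM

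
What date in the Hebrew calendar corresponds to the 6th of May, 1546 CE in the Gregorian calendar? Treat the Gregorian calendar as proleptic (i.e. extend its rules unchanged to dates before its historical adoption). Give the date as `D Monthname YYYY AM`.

24 Iyar 5306 AM

Julian Day Number of the source date = 2285850.
Converting JDN 2285850 to the Hebrew calendar gives 24 Iyar 5306 AM.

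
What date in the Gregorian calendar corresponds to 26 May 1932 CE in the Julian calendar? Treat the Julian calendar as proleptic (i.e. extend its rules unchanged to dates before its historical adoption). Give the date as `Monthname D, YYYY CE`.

June 8, 1932 CE

The Julian–Gregorian offset here is 13 days (Julian trailing).
26 May 1932 Julian + 13 days → 8 June 1932 Gregorian.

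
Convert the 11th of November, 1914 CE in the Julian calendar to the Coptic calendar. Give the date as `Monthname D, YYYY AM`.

Hathor 15, 1631 AM

Julian Day Number of the source date = 2420461.
Converting JDN 2420461 to the Coptic calendar gives 15 Hathor 1631 AM.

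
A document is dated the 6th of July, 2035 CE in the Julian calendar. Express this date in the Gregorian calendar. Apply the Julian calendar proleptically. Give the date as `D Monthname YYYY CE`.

For dates in this range the Gregorian date is 13 days ahead of the Julian.
6 July 2035 Julian + 13 days → 19 July 2035 Gregorian.

19 July 2035 CE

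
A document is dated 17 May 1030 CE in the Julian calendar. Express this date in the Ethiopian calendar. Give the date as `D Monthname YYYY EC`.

The source date corresponds to 23 May 1030 in the proleptic Gregorian calendar (JDN 2097402).
That day falls on 22 Ginbot 1022 EC in the Ethiopian calendar.

22 Ginbot 1022 EC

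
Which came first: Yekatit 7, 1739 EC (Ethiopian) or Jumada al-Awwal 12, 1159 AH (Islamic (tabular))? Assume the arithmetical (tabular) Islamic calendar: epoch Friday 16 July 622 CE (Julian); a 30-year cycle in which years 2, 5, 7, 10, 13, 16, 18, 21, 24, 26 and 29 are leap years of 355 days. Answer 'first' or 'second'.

second

First date → JDN 2359181; second date → JDN 2358926.
JDN 2358926 < JDN 2359181, so the second date is earlier.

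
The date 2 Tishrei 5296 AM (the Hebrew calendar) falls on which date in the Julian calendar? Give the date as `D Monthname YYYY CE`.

Both dates share Julian Day Number 2281959; in the Julian calendar that is 31 August 1535 CE.

31 August 1535 CE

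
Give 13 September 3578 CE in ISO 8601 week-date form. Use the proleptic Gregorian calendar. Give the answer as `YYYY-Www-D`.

The weekday is Wednesday (ISO weekday 3).
That Wednesday belongs to ISO week 37 of ISO year 3578.

3578-W37-3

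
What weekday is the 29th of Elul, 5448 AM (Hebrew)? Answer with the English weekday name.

In the Gregorian calendar this is 24 September 1688 (JDN 2337857).
JDN 2337857 mod 7 = 4, and JDN 0 was a Monday, so this is a Friday.

Friday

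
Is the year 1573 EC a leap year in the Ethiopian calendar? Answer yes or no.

1573 mod 4 = 1; in the Ethiopian calendar a year is leap when year mod 4 = 3, so it is a common year.

no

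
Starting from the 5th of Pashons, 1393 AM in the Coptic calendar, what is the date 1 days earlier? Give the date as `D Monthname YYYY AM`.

Counting 1 day back from JDN 2333702 reaches JDN 2333701, which is 4 Pashons 1393 AM.

4 Pashons 1393 AM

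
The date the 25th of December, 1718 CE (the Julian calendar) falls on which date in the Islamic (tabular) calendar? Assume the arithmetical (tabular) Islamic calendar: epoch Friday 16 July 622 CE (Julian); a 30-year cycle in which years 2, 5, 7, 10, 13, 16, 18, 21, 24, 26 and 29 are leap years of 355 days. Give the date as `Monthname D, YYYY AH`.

Safar 13, 1131 AH

The source date corresponds to 5 January 1719 in the Gregorian calendar (JDN 2348916).
That day falls on 13 Safar 1131 AH in the tabular Islamic calendar.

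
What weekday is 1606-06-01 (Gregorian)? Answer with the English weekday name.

JDN 2307791 mod 7 = 3, and JDN 0 was a Monday, so this is a Thursday.

Thursday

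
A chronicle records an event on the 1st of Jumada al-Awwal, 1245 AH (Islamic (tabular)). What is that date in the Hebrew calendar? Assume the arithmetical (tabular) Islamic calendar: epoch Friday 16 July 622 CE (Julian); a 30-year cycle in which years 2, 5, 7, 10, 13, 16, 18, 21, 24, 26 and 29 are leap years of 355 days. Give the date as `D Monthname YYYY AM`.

2 Cheshvan 5590 AM

Both dates share Julian Day Number 2389390; in the Hebrew calendar that is 2 Cheshvan 5590 AM.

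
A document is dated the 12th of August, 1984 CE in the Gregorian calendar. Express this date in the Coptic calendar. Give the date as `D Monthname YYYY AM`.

Both dates share Julian Day Number 2445925; in the Coptic calendar that is 6 Mesori 1700 AM.

6 Mesori 1700 AM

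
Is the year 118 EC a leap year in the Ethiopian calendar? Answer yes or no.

no

118 mod 4 = 2; in the Ethiopian calendar a year is leap when year mod 4 = 3, so it is a common year.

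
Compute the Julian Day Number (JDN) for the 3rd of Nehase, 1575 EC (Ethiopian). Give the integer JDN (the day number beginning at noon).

2299456

In the Gregorian calendar the same day is 6 August 1583.
JDN 2400001 is 17 November 1858 CE (Gregorian), MJD 0; the target day is −100545 days from there, so JDN = 2299456.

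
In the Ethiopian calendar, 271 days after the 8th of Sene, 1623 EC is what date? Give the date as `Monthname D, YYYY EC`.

The starting date is JDN 2316933; 2316933 + 271 = 2317204.
JDN 2317204 corresponds to Megabit 3, 1624 EC.

Megabit 3, 1624 EC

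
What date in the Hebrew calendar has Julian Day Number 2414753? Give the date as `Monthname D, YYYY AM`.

Nisan 28, 5659 AM

JDN 2414753 is 8 April 1899 in the Gregorian calendar.
In the Hebrew calendar that day is Nisan 28, 5659 AM.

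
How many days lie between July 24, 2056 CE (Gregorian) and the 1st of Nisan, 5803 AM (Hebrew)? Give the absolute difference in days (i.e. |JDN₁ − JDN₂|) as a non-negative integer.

4853

JDN of the first date = 2472204.
JDN of the second date = 2467351.
|2467351 − 2472204| = 4853.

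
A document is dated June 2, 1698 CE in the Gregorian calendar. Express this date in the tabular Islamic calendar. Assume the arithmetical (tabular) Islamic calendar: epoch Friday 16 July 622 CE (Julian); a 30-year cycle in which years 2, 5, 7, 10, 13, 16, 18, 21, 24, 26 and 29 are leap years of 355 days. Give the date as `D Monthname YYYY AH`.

23 Dhu al-Qa'dah 1109 AH

Both dates share Julian Day Number 2341395; in the tabular Islamic calendar that is 23 Dhu al-Qa'dah 1109 AH.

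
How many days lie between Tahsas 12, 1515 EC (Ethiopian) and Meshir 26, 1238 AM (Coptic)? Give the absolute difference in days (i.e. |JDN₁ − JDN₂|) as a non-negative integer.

JDN of the first date = 2277310.
JDN of the second date = 2277019.
|2277019 − 2277310| = 291.

291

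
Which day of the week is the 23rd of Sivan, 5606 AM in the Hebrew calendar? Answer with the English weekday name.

In the Gregorian calendar this is 17 June 1846 (JDN 2395465).
2395465 ≡ 2 (mod 7); counting from Monday = 0 gives Wednesday.

Wednesday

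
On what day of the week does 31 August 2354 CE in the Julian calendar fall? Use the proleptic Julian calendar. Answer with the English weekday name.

Thursday

This is JDN 2581099 (16 September 2354 Gregorian).
2581099 ≡ 3 (mod 7); counting from Monday = 0 gives Thursday.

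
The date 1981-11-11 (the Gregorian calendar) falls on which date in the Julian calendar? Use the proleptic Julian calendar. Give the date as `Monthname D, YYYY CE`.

The Julian–Gregorian offset here is 13 days (Julian trailing).
11 November 1981 Gregorian − 13 days → 29 October 1981 Julian.

October 29, 1981 CE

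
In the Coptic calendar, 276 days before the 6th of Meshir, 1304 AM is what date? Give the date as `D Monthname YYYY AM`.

The starting date is JDN 2301106; 2301106 − 276 = 2300830.
JDN 2300830 corresponds to 6 Pashons 1303 AM.

6 Pashons 1303 AM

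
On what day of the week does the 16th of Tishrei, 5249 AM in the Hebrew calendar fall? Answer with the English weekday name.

Sunday

This is JDN 2264814 (30 September 1488 Gregorian).
Since JDN mod 7 = 6 (0 = Monday), the day is Sunday.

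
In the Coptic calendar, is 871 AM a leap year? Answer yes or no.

yes

871 mod 4 = 3; in the Coptic calendar a year is leap when year mod 4 = 3, so it is a leap year.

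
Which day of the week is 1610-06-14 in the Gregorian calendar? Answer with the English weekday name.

Monday

JDN 2309265 mod 7 = 0, and JDN 0 was a Monday, so this is a Monday.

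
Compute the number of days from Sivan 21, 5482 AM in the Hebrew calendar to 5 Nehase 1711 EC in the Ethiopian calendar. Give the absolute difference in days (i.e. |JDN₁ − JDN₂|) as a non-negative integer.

1032

First date → JDN 2350164; second date → JDN 2349132.
The interval is |2350164 − 2349132| = 1032 days.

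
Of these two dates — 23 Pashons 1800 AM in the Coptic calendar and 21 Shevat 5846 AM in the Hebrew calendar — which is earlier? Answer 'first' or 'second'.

first

Converting both to JDN: 2482377 vs 2482992; the smaller is the first.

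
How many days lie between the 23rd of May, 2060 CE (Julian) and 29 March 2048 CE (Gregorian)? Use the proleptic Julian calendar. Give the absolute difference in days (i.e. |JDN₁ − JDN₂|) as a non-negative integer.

First date → JDN 2473616; second date → JDN 2469165.
The interval is |2473616 − 2469165| = 4451 days.

4451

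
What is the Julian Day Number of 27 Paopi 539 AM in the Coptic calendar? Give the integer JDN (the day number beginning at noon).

Equivalently 28 October 822 (proleptic Gregorian).
JDN 2299161 is 15 October 1582 CE (Gregorian); the target day is −277571 days from there, so JDN = 2021590.

2021590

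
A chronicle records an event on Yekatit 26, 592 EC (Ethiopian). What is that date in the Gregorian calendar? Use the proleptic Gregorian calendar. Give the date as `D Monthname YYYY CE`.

Both dates share Julian Day Number 1940259; in the Gregorian calendar that is 23 February 600 CE.

23 February 600 CE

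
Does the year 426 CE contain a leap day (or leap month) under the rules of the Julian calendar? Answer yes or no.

no

426 mod 4 = 2, so it is a common year in the Julian calendar.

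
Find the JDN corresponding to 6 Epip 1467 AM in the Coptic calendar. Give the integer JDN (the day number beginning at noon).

In the Gregorian calendar the same day is 11 July 1751.
JDN 2400001 is 17 November 1858 CE (Gregorian), MJD 0; the target day is −39210 days from there, so JDN = 2360791.

2360791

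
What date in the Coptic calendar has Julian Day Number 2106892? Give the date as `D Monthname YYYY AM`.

15 Pashons 772 AM

JDN 2106892 is 16 May 1056 in the proleptic Gregorian calendar.
In the Coptic calendar that day is 15 Pashons 772 AM.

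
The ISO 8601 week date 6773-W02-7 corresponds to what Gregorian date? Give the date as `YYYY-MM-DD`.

6773-01-14

ISO week 1 of 6773 is the week containing the first Thursday of 6773.
Week 2, day 7 (Sunday) lands on 6773-01-14.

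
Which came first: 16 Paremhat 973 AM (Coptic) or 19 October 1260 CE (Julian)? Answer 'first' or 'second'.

first

First date → JDN 2180248; second date → JDN 2181565.
JDN 2180248 < JDN 2181565, so the first date is earlier.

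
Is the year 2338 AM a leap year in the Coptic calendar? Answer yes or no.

no

2338 mod 4 = 2; in the Coptic calendar a year is leap when year mod 4 = 3, so it is a common year.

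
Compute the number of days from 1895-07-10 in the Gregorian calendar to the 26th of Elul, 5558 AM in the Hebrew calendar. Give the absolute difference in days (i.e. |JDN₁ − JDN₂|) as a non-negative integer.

35369

First date → JDN 2413385; second date → JDN 2378016.
The interval is |2413385 − 2378016| = 35369 days.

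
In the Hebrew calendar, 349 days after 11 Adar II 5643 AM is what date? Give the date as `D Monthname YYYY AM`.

JDN of 11 Adar II 5643 AM = 2408890.
2408890 + 349 = 2409239.
JDN 2409239 in the Hebrew calendar is 6 Adar 5644 AM.

6 Adar 5644 AM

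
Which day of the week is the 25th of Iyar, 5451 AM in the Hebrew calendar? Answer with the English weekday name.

Thursday

In the Gregorian calendar this is 24 May 1691 (JDN 2338829).
2338829 ≡ 3 (mod 7); counting from Monday = 0 gives Thursday.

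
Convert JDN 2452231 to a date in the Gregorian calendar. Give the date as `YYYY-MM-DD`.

Counting from JDN 2299161 = 15 Oct 1582 gives an offset of 153070 days.

2001-11-17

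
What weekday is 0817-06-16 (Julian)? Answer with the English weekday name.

Tuesday

This is JDN 2019634 (20 June 817 Gregorian).
JDN 2019634 mod 7 = 1, and JDN 0 was a Monday, so this is a Tuesday.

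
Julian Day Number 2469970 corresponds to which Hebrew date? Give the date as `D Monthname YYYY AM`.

The Gregorian equivalent of JDN 2469970 is 12 June 2050.
In the Hebrew calendar that day is 22 Sivan 5810 AM.

22 Sivan 5810 AM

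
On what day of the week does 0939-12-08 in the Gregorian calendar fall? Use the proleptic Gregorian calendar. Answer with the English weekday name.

JDN 2064364 mod 7 = 1, and JDN 0 was a Monday, so this is a Tuesday.

Tuesday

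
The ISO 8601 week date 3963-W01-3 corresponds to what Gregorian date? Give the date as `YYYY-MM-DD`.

ISO week 1 of 3963 is the week containing the first Thursday of 3963.
Week 1, day 3 (Wednesday) lands on 3963-01-02.

3963-01-02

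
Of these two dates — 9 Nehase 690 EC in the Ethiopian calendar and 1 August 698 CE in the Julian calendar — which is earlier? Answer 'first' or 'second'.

second

The two dates have Julian Day Numbers 1976216 and 1976215 respectively.
Since 1976215 < 1976216, the second date comes first.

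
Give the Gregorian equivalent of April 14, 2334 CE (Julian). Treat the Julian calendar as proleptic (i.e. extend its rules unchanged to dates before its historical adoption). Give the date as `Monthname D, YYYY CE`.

At this point the Julian calendar is 16 days behind the Gregorian.
14 April 2334 Julian + 16 days → 30 April 2334 Gregorian.

April 30, 2334 CE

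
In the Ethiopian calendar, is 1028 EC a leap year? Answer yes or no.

1028 mod 4 = 0; in the Ethiopian calendar a year is leap when year mod 4 = 3, so it is a common year.

no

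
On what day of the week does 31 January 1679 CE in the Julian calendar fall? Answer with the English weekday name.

Equivalently 10 February 1679 Gregorian, JDN 2334343.
Since JDN mod 7 = 4 (0 = Monday), the day is Friday.

Friday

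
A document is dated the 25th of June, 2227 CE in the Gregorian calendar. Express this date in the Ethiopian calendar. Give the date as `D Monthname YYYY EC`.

16 Sene 2219 EC

Julian Day Number of the source date = 2534630.
Converting JDN 2534630 to the Ethiopian calendar gives 16 Sene 2219 EC.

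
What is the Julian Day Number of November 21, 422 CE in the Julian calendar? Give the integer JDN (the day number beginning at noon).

1875518

Equivalently 22 November 422 (proleptic Gregorian).
JDN 2299161 is 15 October 1582 CE (Gregorian); the target day is −423643 days from there, so JDN = 1875518.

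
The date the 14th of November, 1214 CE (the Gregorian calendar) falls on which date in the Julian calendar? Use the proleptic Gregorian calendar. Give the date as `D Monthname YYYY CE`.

At this point the Julian calendar is 7 days behind the Gregorian.
14 November 1214 Gregorian − 7 days → 7 November 1214 Julian.

7 November 1214 CE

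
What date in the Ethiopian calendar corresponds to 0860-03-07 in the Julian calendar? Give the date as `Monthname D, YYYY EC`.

Megabit 11, 852 EC

Julian Day Number of the source date = 2035239.
Converting JDN 2035239 to the Ethiopian calendar gives 11 Megabit 852 EC.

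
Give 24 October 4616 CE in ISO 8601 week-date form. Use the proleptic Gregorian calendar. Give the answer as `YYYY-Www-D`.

4616-W43-4

The weekday is Thursday (ISO weekday 4).
That Thursday belongs to ISO week 43 of ISO year 4616.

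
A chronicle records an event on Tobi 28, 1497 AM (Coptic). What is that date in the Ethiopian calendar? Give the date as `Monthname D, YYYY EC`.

Tir 28, 1773 EC

Julian Day Number of the source date = 2371591.
Converting JDN 2371591 to the Ethiopian calendar gives 28 Tir 1773 EC.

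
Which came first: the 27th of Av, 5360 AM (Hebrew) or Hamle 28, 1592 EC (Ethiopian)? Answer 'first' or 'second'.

second

First date → JDN 2305667; second date → JDN 2305661.
JDN 2305661 < JDN 2305667, so the second date is earlier.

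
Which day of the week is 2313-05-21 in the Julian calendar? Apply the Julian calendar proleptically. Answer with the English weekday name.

This is JDN 2566022 (6 June 2313 Gregorian).
Since JDN mod 7 = 4 (0 = Monday), the day is Friday.

Friday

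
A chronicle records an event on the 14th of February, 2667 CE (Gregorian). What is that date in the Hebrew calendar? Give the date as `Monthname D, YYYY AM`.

Julian Day Number of the source date = 2695206.
Converting JDN 2695206 to the Hebrew calendar gives 29 Shevat 6427 AM.

Shevat 29, 6427 AM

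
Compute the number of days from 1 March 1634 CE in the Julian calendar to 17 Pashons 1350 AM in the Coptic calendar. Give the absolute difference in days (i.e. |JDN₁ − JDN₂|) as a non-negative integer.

72

First date → JDN 2317936; second date → JDN 2318008.
The interval is |2317936 − 2318008| = 72 days.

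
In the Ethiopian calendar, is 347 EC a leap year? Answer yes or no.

347 mod 4 = 3; in the Ethiopian calendar a year is leap when year mod 4 = 3, so it is a leap year.

yes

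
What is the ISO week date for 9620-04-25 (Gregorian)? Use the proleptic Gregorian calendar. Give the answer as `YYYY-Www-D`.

The weekday is Saturday (ISO weekday 6).
That Saturday belongs to ISO week 17 of ISO year 9620.

9620-W17-6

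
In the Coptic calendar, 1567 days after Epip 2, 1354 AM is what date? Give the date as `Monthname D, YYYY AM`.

The starting date is JDN 2319514; 2319514 + 1567 = 2321081.
JDN 2321081 corresponds to Paopi 13, 1359 AM.

Paopi 13, 1359 AM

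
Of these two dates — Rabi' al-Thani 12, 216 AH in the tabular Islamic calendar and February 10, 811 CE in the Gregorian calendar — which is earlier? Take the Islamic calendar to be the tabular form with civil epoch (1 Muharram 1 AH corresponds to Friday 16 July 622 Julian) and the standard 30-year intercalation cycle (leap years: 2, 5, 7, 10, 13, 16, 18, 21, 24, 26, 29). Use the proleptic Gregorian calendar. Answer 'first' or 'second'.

second

Converting both to JDN: 2024729 vs 2017312; the smaller is the second.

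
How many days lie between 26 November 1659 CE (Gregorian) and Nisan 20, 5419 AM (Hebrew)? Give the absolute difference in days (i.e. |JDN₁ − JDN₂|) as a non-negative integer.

227

JDN of the first date = 2327327.
JDN of the second date = 2327100.
|2327100 − 2327327| = 227.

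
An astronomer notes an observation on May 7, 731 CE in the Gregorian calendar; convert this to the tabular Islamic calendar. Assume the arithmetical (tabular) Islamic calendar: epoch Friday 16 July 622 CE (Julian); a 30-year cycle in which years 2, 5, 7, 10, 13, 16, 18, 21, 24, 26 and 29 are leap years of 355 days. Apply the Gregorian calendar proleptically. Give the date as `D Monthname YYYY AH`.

Julian Day Number of the source date = 1988178.
Converting JDN 1988178 to the tabular Islamic calendar gives 20 Safar 113 AH.

20 Safar 113 AH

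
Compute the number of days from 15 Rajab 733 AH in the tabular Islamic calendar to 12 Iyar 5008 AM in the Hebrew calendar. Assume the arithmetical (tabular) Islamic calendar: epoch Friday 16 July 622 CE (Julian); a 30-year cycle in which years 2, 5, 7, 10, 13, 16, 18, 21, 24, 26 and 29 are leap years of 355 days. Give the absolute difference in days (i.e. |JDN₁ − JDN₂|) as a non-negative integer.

31011

JDN of the first date = 2208027.
JDN of the second date = 2177016.
|2177016 − 2208027| = 31011.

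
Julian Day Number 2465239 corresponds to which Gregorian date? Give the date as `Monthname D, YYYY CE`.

Counting from JDN 2299161 = 15 Oct 1582 gives an offset of 166078 days.

June 29, 2037 CE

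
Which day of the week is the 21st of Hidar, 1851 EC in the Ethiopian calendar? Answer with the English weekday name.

In the Gregorian calendar this is 29 November 1858 (JDN 2400013).
2400013 ≡ 0 (mod 7); counting from Monday = 0 gives Monday.

Monday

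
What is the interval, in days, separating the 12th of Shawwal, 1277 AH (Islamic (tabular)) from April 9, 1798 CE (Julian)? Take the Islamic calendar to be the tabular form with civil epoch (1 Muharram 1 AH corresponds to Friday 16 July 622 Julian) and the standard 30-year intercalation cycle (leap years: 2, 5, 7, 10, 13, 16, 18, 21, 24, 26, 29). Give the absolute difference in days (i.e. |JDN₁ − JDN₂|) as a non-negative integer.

JDN of the first date = 2400889.
JDN of the second date = 2377876.
|2377876 − 2400889| = 23013.

23013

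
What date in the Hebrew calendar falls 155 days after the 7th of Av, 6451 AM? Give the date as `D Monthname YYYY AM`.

14 Tevet 6452 AM

Counting 155 days forward from JDN 2704132 reaches JDN 2704287, which is 14 Tevet 6452 AM.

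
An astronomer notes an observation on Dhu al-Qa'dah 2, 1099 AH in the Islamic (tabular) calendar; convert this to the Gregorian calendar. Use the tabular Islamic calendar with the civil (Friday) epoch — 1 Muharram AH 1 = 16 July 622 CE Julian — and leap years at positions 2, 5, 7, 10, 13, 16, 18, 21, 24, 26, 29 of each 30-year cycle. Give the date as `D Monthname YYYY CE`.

Julian Day Number of the source date = 2337831.
Converting JDN 2337831 to the Gregorian calendar gives 29 August 1688 CE.

29 August 1688 CE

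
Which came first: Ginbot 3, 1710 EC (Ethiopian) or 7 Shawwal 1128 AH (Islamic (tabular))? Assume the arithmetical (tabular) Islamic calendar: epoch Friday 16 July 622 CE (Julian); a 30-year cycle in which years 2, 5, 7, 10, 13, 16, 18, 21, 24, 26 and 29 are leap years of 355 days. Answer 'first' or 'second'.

second

First date → JDN 2348675; second date → JDN 2348083.
JDN 2348083 < JDN 2348675, so the second date is earlier.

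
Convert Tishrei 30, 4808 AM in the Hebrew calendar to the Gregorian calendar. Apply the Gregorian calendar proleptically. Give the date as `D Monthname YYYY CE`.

Julian Day Number of the source date = 2103770.
Converting JDN 2103770 to the Gregorian calendar gives 29 October 1047 CE.

29 October 1047 CE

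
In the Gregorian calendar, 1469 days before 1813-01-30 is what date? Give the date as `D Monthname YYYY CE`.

Counting 1469 days back from JDN 2383274 reaches JDN 2381805, which is 22 January 1809 CE.

22 January 1809 CE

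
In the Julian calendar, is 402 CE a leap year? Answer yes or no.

402 mod 4 = 2, so it is a common year in the Julian calendar.

no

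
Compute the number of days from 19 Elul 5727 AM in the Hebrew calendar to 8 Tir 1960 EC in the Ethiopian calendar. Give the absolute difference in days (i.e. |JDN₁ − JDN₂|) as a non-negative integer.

115

JDN of the first date = 2439758.
JDN of the second date = 2439873.
|2439873 − 2439758| = 115.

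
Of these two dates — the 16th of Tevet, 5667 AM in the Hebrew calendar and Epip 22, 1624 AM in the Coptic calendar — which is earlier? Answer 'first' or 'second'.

first

First date → JDN 2417578; second date → JDN 2418152.
JDN 2417578 < JDN 2418152, so the first date is earlier.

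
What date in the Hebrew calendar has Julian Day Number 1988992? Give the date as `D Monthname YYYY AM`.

JDN 1988992 is 29 July 733 in the proleptic Gregorian calendar.
In the Hebrew calendar that day is 9 Av 4493 AM.

9 Av 4493 AM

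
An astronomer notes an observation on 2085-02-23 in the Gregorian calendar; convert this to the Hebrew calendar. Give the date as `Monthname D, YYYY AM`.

Both dates share Julian Day Number 2482645; in the Hebrew calendar that is 28 Shevat 5845 AM.

Shevat 28, 5845 AM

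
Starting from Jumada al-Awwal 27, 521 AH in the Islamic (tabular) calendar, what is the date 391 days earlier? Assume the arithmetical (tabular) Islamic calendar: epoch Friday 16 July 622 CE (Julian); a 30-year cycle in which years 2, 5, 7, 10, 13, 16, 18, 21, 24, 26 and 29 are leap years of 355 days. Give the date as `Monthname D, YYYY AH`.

Counting 391 days back from JDN 2132855 reaches JDN 2132464, which is Rabi' al-Thani 20, 520 AH.

Rabi' al-Thani 20, 520 AH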